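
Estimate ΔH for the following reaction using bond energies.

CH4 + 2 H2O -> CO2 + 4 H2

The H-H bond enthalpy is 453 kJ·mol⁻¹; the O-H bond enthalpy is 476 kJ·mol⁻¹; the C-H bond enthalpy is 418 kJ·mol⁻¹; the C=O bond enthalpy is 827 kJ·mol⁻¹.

ΔH ≈ +110 kJ

Bonds broken (reactants):
  C-H: 4 × 418 = 1672
  O-H: 4 × 476 = 1904
  Σ(broken) = 3576 kJ
Bonds formed (products):
  C=O: 2 × 827 = 1654
  H-H: 4 × 453 = 1812
  Σ(formed) = 3466 kJ
ΔH = Σ(broken) − Σ(formed) = 3576 − 3466 = +110 kJ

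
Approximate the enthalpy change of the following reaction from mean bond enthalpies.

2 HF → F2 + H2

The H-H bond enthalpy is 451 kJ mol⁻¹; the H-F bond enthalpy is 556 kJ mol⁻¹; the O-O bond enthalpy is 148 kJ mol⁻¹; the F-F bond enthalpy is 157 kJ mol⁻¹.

Bonds broken (reactants):
  H-F: 2 × 556 = 1112
  Σ(broken) = 1112 kJ
Bonds formed (products):
  F-F: 1 × 157 = 157
  H-H: 1 × 451 = 451
  Σ(formed) = 608 kJ
ΔH = Σ(broken) − Σ(formed) = 1112 − 608 = +504 kJ

ΔH ≈ +504 kJ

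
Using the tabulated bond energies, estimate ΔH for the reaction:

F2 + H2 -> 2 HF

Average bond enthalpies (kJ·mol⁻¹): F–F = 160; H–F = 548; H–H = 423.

ΔH ≈ −513 kJ

Bonds broken (reactants):
  F–F: 1 × 160 = 160
  H–H: 1 × 423 = 423
  Σ(broken) = 583 kJ
Bonds formed (products):
  H–F: 2 × 548 = 1096
  Σ(formed) = 1096 kJ
ΔH = Σ(broken) − Σ(formed) = 583 − 1096 = −513 kJ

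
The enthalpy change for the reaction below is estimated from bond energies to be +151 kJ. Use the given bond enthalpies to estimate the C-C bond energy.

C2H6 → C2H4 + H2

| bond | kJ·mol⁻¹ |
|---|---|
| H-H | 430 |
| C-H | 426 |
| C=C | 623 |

D(C-C) ≈ 352 kJ/mol

Let D be the C-C bond energy.
Σ(broken) = 1×D + 6×426 = 2556 + D
Σ(formed) = 4×426 + 1×623 + 1×430 = 2757
ΔH = Σ(broken) − Σ(formed) = (2556 + D) − (2757) = −201 + D
Setting this equal to +151 kJ gives D = 352 kJ/mol.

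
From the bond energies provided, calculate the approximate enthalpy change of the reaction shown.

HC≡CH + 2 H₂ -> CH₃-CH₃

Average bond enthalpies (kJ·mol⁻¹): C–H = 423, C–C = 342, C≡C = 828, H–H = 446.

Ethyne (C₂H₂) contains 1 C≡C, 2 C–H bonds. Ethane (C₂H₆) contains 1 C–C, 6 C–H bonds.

ΔH ≈ −314 kJ

Bonds broken (reactants):
  C≡C: 1 × 828 = 828
  C–H: 2 × 423 = 846
  H–H: 2 × 446 = 892
  Σ(broken) = 2566 kJ
Bonds formed (products):
  C–C: 1 × 342 = 342
  C–H: 6 × 423 = 2538
  Σ(formed) = 2880 kJ
ΔH = Σ(broken) − Σ(formed) = 2566 − 2880 = −314 kJ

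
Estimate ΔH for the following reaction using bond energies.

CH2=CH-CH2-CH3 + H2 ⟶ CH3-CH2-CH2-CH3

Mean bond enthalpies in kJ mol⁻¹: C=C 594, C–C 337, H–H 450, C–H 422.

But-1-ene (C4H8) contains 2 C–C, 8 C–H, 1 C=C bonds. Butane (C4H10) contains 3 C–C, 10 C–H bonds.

ΔH ≈ −137 kJ

Bonds broken (reactants):
  C–C: 2 × 337 = 674
  C–H: 8 × 422 = 3376
  C=C: 1 × 594 = 594
  H–H: 1 × 450 = 450
  Σ(broken) = 5094 kJ
Bonds formed (products):
  C–C: 3 × 337 = 1011
  C–H: 10 × 422 = 4220
  Σ(formed) = 5231 kJ
ΔH = Σ(broken) − Σ(formed) = 5094 − 5231 = −137 kJ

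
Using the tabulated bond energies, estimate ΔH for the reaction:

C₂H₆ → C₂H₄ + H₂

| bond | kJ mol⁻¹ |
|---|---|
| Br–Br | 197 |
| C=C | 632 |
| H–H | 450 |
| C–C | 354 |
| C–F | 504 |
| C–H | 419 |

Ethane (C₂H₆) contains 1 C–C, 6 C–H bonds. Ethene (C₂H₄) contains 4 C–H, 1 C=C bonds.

ΔH ≈ +110 kJ

Bonds broken (reactants):
  C–C: 1 × 354 = 354
  C–H: 6 × 419 = 2514
  Σ(broken) = 2868 kJ
Bonds formed (products):
  C–H: 4 × 419 = 1676
  C=C: 1 × 632 = 632
  H–H: 1 × 450 = 450
  Σ(formed) = 2758 kJ
ΔH = Σ(broken) − Σ(formed) = 2868 − 2758 = +110 kJ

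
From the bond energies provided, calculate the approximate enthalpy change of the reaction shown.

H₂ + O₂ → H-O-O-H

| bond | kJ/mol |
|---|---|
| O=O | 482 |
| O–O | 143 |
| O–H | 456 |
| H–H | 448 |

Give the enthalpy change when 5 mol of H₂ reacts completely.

ΔH = −625 kJ

Bonds broken (reactants):
  H–H: 1 × 448 = 448
  O=O: 1 × 482 = 482
  Σ(broken) = 930 kJ
Bonds formed (products):
  O–H: 2 × 456 = 912
  O–O: 1 × 143 = 143
  Σ(formed) = 1055 kJ
ΔH = Σ(broken) − Σ(formed) = 930 − 1055 = −125 kJ
For 5× the reaction as written: 5 × (−125) = −625 kJ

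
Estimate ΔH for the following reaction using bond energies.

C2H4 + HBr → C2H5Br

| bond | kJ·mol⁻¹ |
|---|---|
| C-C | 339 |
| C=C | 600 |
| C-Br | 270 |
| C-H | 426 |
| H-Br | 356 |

Bonds broken (reactants):
  C-H: 4 × 426 = 1704
  C=C: 1 × 600 = 600
  H-Br: 1 × 356 = 356
  Σ(broken) = 2660 kJ
Bonds formed (products):
  C-Br: 1 × 270 = 270
  C-C: 1 × 339 = 339
  C-H: 5 × 426 = 2130
  Σ(formed) = 2739 kJ
ΔH = Σ(broken) − Σ(formed) = 2660 − 2739 = −79 kJ

ΔH ≈ −79 kJ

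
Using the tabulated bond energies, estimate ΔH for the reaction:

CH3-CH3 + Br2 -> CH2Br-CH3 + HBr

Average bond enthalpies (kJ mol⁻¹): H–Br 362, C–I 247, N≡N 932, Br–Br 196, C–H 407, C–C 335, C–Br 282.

Bonds broken (reactants):
  Br–Br: 1 × 196 = 196
  C–C: 1 × 335 = 335
  C–H: 6 × 407 = 2442
  Σ(broken) = 2973 kJ
Bonds formed (products):
  C–Br: 1 × 282 = 282
  C–C: 1 × 335 = 335
  C–H: 5 × 407 = 2035
  H–Br: 1 × 362 = 362
  Σ(formed) = 3014 kJ
ΔH = Σ(broken) − Σ(formed) = 2973 − 3014 = −41 kJ

ΔH ≈ −41 kJ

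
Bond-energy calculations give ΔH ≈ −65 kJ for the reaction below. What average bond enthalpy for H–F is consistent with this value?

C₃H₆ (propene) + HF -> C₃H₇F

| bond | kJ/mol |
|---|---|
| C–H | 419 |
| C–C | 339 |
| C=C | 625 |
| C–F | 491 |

Let D be the H–F bond energy.
Σ(broken) = 1×339 + 6×419 + 1×625 + 1×D = 3478 + D
Σ(formed) = 2×339 + 1×491 + 7×419 = 4102
ΔH = Σ(broken) − Σ(formed) = (3478 + D) − (4102) = −624 + D
Setting this equal to −65 kJ gives D = 559 kJ/mol.

D(H–F) ≈ 559 kJ/mol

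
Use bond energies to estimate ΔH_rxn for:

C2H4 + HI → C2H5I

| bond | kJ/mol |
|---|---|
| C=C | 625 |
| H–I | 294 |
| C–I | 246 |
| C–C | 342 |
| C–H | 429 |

Bonds broken (reactants):
  C–H: 4 × 429 = 1716
  C=C: 1 × 625 = 625
  H–I: 1 × 294 = 294
  Σ(broken) = 2635 kJ
Bonds formed (products):
  C–C: 1 × 342 = 342
  C–H: 5 × 429 = 2145
  C–I: 1 × 246 = 246
  Σ(formed) = 2733 kJ
ΔH = Σ(broken) − Σ(formed) = 2635 − 2733 = −98 kJ

ΔH ≈ −98 kJ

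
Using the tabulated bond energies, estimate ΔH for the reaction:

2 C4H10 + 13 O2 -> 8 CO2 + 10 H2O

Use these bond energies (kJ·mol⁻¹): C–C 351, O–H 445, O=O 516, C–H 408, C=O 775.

Bonds broken (reactants):
  C–C: 6 × 351 = 2106
  C–H: 20 × 408 = 8160
  O=O: 13 × 516 = 6708
  Σ(broken) = 16974 kJ
Bonds formed (products):
  C=O: 16 × 775 = 12400
  O–H: 20 × 445 = 8900
  Σ(formed) = 21300 kJ
ΔH = Σ(broken) − Σ(formed) = 16974 − 21300 = −4326 kJ

ΔH ≈ −4326 kJ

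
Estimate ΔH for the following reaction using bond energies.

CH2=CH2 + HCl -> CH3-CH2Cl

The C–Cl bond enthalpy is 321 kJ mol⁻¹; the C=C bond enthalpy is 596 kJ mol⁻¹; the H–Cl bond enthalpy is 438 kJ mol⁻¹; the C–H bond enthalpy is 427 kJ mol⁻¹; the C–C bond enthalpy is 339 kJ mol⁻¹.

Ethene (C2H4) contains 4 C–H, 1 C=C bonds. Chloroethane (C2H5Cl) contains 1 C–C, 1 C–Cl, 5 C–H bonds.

Bonds broken (reactants):
  C–H: 4 × 427 = 1708
  C=C: 1 × 596 = 596
  H–Cl: 1 × 438 = 438
  Σ(broken) = 2742 kJ
Bonds formed (products):
  C–C: 1 × 339 = 339
  C–Cl: 1 × 321 = 321
  C–H: 5 × 427 = 2135
  Σ(formed) = 2795 kJ
ΔH = Σ(broken) − Σ(formed) = 2742 − 2795 = −53 kJ

ΔH ≈ −53 kJ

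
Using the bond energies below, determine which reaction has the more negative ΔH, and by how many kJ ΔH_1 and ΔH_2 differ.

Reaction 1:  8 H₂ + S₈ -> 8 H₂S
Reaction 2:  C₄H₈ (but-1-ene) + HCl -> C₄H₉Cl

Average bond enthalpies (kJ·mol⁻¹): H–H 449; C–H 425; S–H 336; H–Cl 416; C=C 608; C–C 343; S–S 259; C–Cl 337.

Reaction 2, by 369 kJ

Reaction 1:
  Bonds broken (reactants):
    H–H: 8 × 449 = 3592
    S–S: 8 × 259 = 2072
    Σ(broken) = 5664 kJ
  Bonds formed (products):
    S–H: 16 × 336 = 5376
    Σ(formed) = 5376 kJ
  ΔH_1 = 5664 − 5376 = +288 kJ
Reaction 2:
  Bonds broken (reactants):
    C–C: 2 × 343 = 686
    C–H: 8 × 425 = 3400
    C=C: 1 × 608 = 608
    H–Cl: 1 × 416 = 416
    Σ(broken) = 5110 kJ
  Bonds formed (products):
    C–C: 3 × 343 = 1029
    C–Cl: 1 × 337 = 337
    C–H: 9 × 425 = 3825
    Σ(formed) = 5191 kJ
  ΔH_2 = 5110 − 5191 = −81 kJ
ΔH_1 − ΔH_2 = +369 kJ, so reaction 2 has the more negative ΔH; |ΔH_1 − ΔH_2| = 369 kJ.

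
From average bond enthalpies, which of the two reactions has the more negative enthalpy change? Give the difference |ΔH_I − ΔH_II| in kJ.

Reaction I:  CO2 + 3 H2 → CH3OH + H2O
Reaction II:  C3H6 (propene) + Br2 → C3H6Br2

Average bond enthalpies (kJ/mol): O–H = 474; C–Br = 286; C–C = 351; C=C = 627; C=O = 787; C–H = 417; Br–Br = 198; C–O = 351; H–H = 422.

Reaction I, by 86 kJ

Reaction I:
  Bonds broken (reactants):
    C=O: 2 × 787 = 1574
    H–H: 3 × 422 = 1266
    Σ(broken) = 2840 kJ
  Bonds formed (products):
    C–H: 3 × 417 = 1251
    C–O: 1 × 351 = 351
    O–H: 3 × 474 = 1422
    Σ(formed) = 3024 kJ
  ΔH_I = 2840 − 3024 = −184 kJ
Reaction II:
  Bonds broken (reactants):
    Br–Br: 1 × 198 = 198
    C–C: 1 × 351 = 351
    C–H: 6 × 417 = 2502
    C=C: 1 × 627 = 627
    Σ(broken) = 3678 kJ
  Bonds formed (products):
    C–Br: 2 × 286 = 572
    C–C: 2 × 351 = 702
    C–H: 6 × 417 = 2502
    Σ(formed) = 3776 kJ
  ΔH_II = 3678 − 3776 = −98 kJ
ΔH_I − ΔH_II = −86 kJ, so reaction I has the more negative ΔH; |ΔH_I − ΔH_II| = 86 kJ.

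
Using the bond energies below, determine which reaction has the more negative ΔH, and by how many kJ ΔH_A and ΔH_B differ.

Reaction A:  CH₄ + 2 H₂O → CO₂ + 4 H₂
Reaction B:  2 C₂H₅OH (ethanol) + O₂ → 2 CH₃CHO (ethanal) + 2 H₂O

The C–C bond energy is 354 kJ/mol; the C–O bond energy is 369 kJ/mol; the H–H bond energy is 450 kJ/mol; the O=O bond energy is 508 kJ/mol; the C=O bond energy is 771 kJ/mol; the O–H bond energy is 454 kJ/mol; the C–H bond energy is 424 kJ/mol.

Reaction A:
  Bonds broken (reactants):
    C–H: 4 × 424 = 1696
    O–H: 4 × 454 = 1816
    Σ(broken) = 3512 kJ
  Bonds formed (products):
    C=O: 2 × 771 = 1542
    H–H: 4 × 450 = 1800
    Σ(formed) = 3342 kJ
  ΔH_A = 3512 − 3342 = +170 kJ
Reaction B:
  Bonds broken (reactants):
    C–C: 2 × 354 = 708
    C–H: 10 × 424 = 4240
    C–O: 2 × 369 = 738
    O–H: 2 × 454 = 908
    O=O: 1 × 508 = 508
    Σ(broken) = 7102 kJ
  Bonds formed (products):
    C–C: 2 × 354 = 708
    C–H: 8 × 424 = 3392
    C=O: 2 × 771 = 1542
    O–H: 4 × 454 = 1816
    Σ(formed) = 7458 kJ
  ΔH_B = 7102 − 7458 = −356 kJ
ΔH_A − ΔH_B = +526 kJ, so reaction B has the more negative ΔH; |ΔH_A − ΔH_B| = 526 kJ.

Reaction B, by 526 kJ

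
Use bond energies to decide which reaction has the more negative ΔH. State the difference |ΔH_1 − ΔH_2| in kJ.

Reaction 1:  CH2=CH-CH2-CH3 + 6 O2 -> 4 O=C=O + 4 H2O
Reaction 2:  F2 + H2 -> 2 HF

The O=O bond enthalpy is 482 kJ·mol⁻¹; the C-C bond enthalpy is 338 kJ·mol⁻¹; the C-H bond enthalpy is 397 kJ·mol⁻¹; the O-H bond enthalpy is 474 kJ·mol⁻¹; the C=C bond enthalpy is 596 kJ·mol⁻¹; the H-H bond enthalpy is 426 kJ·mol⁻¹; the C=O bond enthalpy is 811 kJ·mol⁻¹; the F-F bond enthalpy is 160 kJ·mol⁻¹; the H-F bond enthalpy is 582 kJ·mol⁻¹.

Reaction 1:
  Bonds broken (reactants):
    C-C: 2 × 338 = 676
    C-H: 8 × 397 = 3176
    C=C: 1 × 596 = 596
    O=O: 6 × 482 = 2892
    Σ(broken) = 7340 kJ
  Bonds formed (products):
    C=O: 8 × 811 = 6488
    O-H: 8 × 474 = 3792
    Σ(formed) = 10280 kJ
  ΔH_1 = 7340 − 10280 = −2940 kJ
Reaction 2:
  Bonds broken (reactants):
    F-F: 1 × 160 = 160
    H-H: 1 × 426 = 426
    Σ(broken) = 586 kJ
  Bonds formed (products):
    H-F: 2 × 582 = 1164
    Σ(formed) = 1164 kJ
  ΔH_2 = 586 − 1164 = −578 kJ
ΔH_1 − ΔH_2 = −2362 kJ, so reaction 1 has the more negative ΔH; |ΔH_1 − ΔH_2| = 2362 kJ.

Reaction 1, by 2362 kJ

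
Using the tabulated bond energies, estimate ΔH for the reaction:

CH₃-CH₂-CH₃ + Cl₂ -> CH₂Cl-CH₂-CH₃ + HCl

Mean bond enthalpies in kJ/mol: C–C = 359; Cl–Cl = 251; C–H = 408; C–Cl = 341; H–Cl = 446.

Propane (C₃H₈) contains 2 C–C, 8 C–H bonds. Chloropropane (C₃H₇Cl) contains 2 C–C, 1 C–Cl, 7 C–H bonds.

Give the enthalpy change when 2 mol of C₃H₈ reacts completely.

ΔH = −256 kJ

Bonds broken (reactants):
  C–C: 2 × 359 = 718
  C–H: 8 × 408 = 3264
  Cl–Cl: 1 × 251 = 251
  Σ(broken) = 4233 kJ
Bonds formed (products):
  C–C: 2 × 359 = 718
  C–Cl: 1 × 341 = 341
  C–H: 7 × 408 = 2856
  H–Cl: 1 × 446 = 446
  Σ(formed) = 4361 kJ
ΔH = Σ(broken) − Σ(formed) = 4233 − 4361 = −128 kJ
For 2× the reaction as written: 2 × (−128) = −256 kJ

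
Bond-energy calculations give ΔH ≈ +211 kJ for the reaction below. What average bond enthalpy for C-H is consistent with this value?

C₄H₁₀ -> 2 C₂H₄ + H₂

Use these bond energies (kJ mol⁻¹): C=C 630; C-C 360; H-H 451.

Let D be the C-H bond energy.
Σ(broken) = 3×360 + 10×D = 1080 + 10D
Σ(formed) = 8×D + 2×630 + 1×451 = 1711 + 8D
ΔH = Σ(broken) − Σ(formed) = (1080 + 10D) − (1711 + 8D) = −631 + 2D
Setting this equal to +211 kJ gives 2D = 842, so D = 421 kJ/mol.

D(C-H) ≈ 421 kJ/mol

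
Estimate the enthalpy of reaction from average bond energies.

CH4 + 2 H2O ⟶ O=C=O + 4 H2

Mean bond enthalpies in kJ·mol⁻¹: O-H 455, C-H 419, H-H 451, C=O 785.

ΔH ≈ +122 kJ

Bonds broken (reactants):
  C-H: 4 × 419 = 1676
  O-H: 4 × 455 = 1820
  Σ(broken) = 3496 kJ
Bonds formed (products):
  C=O: 2 × 785 = 1570
  H-H: 4 × 451 = 1804
  Σ(formed) = 3374 kJ
ΔH = Σ(broken) − Σ(formed) = 3496 − 3374 = +122 kJ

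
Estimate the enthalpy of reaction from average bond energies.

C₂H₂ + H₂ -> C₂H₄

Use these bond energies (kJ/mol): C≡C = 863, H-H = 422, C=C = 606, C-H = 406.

ΔH ≈ −133 kJ

Bonds broken (reactants):
  C≡C: 1 × 863 = 863
  C-H: 2 × 406 = 812
  H-H: 1 × 422 = 422
  Σ(broken) = 2097 kJ
Bonds formed (products):
  C-H: 4 × 406 = 1624
  C=C: 1 × 606 = 606
  Σ(formed) = 2230 kJ
ΔH = Σ(broken) − Σ(formed) = 2097 − 2230 = −133 kJ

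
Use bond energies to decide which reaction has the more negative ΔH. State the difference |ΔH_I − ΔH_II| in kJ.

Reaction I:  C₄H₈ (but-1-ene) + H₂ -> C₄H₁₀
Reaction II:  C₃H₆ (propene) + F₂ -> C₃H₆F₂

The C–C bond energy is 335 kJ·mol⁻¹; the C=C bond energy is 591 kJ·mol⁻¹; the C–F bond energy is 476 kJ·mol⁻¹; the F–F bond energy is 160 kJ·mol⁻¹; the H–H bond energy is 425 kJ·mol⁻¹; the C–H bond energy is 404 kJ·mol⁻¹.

Reaction I:
  Bonds broken (reactants):
    C–C: 2 × 335 = 670
    C–H: 8 × 404 = 3232
    C=C: 1 × 591 = 591
    H–H: 1 × 425 = 425
    Σ(broken) = 4918 kJ
  Bonds formed (products):
    C–C: 3 × 335 = 1005
    C–H: 10 × 404 = 4040
    Σ(formed) = 5045 kJ
  ΔH_I = 4918 − 5045 = −127 kJ
Reaction II:
  Bonds broken (reactants):
    C–C: 1 × 335 = 335
    C–H: 6 × 404 = 2424
    C=C: 1 × 591 = 591
    F–F: 1 × 160 = 160
    Σ(broken) = 3510 kJ
  Bonds formed (products):
    C–C: 2 × 335 = 670
    C–F: 2 × 476 = 952
    C–H: 6 × 404 = 2424
    Σ(formed) = 4046 kJ
  ΔH_II = 3510 − 4046 = −536 kJ
ΔH_I − ΔH_II = +409 kJ, so reaction II has the more negative ΔH; |ΔH_I − ΔH_II| = 409 kJ.

Reaction II, by 409 kJ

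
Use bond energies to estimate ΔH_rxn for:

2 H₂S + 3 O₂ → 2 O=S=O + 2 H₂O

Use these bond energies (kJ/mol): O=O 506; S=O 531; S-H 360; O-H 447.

Bonds broken (reactants):
  O=O: 3 × 506 = 1518
  S-H: 4 × 360 = 1440
  Σ(broken) = 2958 kJ
Bonds formed (products):
  O-H: 4 × 447 = 1788
  S=O: 4 × 531 = 2124
  Σ(formed) = 3912 kJ
ΔH = Σ(broken) − Σ(formed) = 2958 − 3912 = −954 kJ

ΔH ≈ −954 kJ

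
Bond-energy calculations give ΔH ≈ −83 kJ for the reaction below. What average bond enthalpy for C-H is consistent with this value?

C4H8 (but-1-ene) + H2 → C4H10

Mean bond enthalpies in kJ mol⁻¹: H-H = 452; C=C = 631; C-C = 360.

D(C-H) ≈ 403 kJ/mol

Let D be the C-H bond energy.
Σ(broken) = 2×360 + 8×D + 1×631 + 1×452 = 1803 + 8D
Σ(formed) = 3×360 + 10×D = 1080 + 10D
ΔH = Σ(broken) − Σ(formed) = (1803 + 8D) − (1080 + 10D) = +723 − 2D
Setting this equal to −83 kJ gives 2D = 806, so D = 403 kJ/mol.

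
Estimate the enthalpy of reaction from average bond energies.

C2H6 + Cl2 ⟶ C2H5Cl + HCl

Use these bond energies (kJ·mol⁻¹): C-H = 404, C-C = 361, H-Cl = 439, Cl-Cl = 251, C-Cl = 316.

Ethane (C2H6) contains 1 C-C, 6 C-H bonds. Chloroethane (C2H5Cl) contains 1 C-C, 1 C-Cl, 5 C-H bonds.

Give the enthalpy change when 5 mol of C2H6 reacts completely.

ΔH = −500 kJ

Bonds broken (reactants):
  C-C: 1 × 361 = 361
  C-H: 6 × 404 = 2424
  Cl-Cl: 1 × 251 = 251
  Σ(broken) = 3036 kJ
Bonds formed (products):
  C-C: 1 × 361 = 361
  C-Cl: 1 × 316 = 316
  C-H: 5 × 404 = 2020
  H-Cl: 1 × 439 = 439
  Σ(formed) = 3136 kJ
ΔH = Σ(broken) − Σ(formed) = 3036 − 3136 = −100 kJ
For 5× the reaction as written: 5 × (−100) = −500 kJ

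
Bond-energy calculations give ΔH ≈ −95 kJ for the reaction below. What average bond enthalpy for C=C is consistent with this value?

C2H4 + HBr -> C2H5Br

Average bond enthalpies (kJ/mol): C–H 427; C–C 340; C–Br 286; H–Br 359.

D(C=C) ≈ 599 kJ/mol

Let D be the C=C bond energy.
Σ(broken) = 4×427 + 1×D + 1×359 = 2067 + D
Σ(formed) = 1×286 + 1×340 + 5×427 = 2761
ΔH = Σ(broken) − Σ(formed) = (2067 + D) − (2761) = −694 + D
Setting this equal to −95 kJ gives D = 599 kJ/mol.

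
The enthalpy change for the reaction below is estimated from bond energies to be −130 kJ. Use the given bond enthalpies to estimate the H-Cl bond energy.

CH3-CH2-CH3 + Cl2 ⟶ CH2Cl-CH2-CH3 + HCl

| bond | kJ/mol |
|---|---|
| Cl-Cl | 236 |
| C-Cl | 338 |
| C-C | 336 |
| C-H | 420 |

Let D be the H-Cl bond energy.
Σ(broken) = 2×336 + 8×420 + 1×236 = 4268
Σ(formed) = 2×336 + 1×338 + 7×420 + 1×D = 3950 + D
ΔH = Σ(broken) − Σ(formed) = (4268) − (3950 + D) = +318 − D
Setting this equal to −130 kJ gives D = 448 kJ/mol.

D(H-Cl) ≈ 448 kJ/mol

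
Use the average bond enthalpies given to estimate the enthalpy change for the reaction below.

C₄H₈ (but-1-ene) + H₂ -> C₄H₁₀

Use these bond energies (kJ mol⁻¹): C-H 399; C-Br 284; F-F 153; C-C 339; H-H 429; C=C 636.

Bonds broken (reactants):
  C-C: 2 × 339 = 678
  C-H: 8 × 399 = 3192
  C=C: 1 × 636 = 636
  H-H: 1 × 429 = 429
  Σ(broken) = 4935 kJ
Bonds formed (products):
  C-C: 3 × 339 = 1017
  C-H: 10 × 399 = 3990
  Σ(formed) = 5007 kJ
ΔH = Σ(broken) − Σ(formed) = 4935 − 5007 = −72 kJ

ΔH ≈ −72 kJ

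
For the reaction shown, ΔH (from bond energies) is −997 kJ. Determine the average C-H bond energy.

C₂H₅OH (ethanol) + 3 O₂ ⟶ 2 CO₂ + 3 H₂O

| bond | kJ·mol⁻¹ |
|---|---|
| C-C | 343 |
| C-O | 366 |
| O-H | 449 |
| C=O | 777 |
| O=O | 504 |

D(C-H) ≈ 427 kJ/mol

Let D be the C-H bond energy.
Σ(broken) = 1×343 + 5×D + 1×366 + 1×449 + 3×504 = 2670 + 5D
Σ(formed) = 4×777 + 6×449 = 5802
ΔH = Σ(broken) − Σ(formed) = (2670 + 5D) − (5802) = −3132 + 5D
Setting this equal to −997 kJ gives 5D = 2135, so D = 427 kJ/mol.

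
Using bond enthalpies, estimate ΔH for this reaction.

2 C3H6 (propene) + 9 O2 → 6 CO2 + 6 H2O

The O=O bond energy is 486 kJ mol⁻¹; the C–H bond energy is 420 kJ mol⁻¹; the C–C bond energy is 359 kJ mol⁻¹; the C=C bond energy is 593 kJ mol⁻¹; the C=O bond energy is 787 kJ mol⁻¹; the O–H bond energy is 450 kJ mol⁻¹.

Bonds broken (reactants):
  C–C: 2 × 359 = 718
  C–H: 12 × 420 = 5040
  C=C: 2 × 593 = 1186
  O=O: 9 × 486 = 4374
  Σ(broken) = 11318 kJ
Bonds formed (products):
  C=O: 12 × 787 = 9444
  O–H: 12 × 450 = 5400
  Σ(formed) = 14844 kJ
ΔH = Σ(broken) − Σ(formed) = 11318 − 14844 = −3526 kJ

ΔH ≈ −3526 kJ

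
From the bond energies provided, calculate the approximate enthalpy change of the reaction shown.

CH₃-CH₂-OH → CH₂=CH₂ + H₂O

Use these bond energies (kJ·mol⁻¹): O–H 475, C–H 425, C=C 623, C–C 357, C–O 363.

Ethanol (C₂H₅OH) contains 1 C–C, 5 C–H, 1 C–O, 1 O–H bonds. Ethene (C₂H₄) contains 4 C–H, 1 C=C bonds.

ΔH ≈ +47 kJ

Bonds broken (reactants):
  C–C: 1 × 357 = 357
  C–H: 5 × 425 = 2125
  C–O: 1 × 363 = 363
  O–H: 1 × 475 = 475
  Σ(broken) = 3320 kJ
Bonds formed (products):
  C–H: 4 × 425 = 1700
  C=C: 1 × 623 = 623
  O–H: 2 × 475 = 950
  Σ(formed) = 3273 kJ
ΔH = Σ(broken) − Σ(formed) = 3320 − 3273 = +47 kJ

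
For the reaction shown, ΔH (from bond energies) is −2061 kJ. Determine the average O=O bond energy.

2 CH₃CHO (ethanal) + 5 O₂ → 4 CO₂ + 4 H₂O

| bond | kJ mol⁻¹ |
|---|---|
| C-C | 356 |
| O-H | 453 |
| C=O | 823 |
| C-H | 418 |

D(O=O) ≈ 489 kJ/mol

Let D be the O=O bond energy.
Σ(broken) = 2×356 + 8×418 + 2×823 + 5×D = 5702 + 5D
Σ(formed) = 8×823 + 8×453 = 10208
ΔH = Σ(broken) − Σ(formed) = (5702 + 5D) − (10208) = −4506 + 5D
Setting this equal to −2061 kJ gives 5D = 2445, so D = 489 kJ/mol.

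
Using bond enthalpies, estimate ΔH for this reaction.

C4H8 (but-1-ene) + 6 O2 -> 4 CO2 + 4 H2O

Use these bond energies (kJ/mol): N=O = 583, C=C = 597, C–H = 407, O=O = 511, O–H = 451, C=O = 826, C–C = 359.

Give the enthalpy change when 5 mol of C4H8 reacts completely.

ΔH = −12895 kJ

Bonds broken (reactants):
  C–C: 2 × 359 = 718
  C–H: 8 × 407 = 3256
  C=C: 1 × 597 = 597
  O=O: 6 × 511 = 3066
  Σ(broken) = 7637 kJ
Bonds formed (products):
  C=O: 8 × 826 = 6608
  O–H: 8 × 451 = 3608
  Σ(formed) = 10216 kJ
ΔH = Σ(broken) − Σ(formed) = 7637 − 10216 = −2579 kJ
For 5× the reaction as written: 5 × (−2579) = −12895 kJ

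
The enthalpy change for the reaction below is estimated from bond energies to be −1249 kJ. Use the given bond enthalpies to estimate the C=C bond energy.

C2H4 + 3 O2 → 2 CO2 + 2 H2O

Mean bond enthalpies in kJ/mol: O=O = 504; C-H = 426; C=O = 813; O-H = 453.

D(C=C) ≈ 599 kJ/mol

Let D be the C=C bond energy.
Σ(broken) = 4×426 + 1×D + 3×504 = 3216 + D
Σ(formed) = 4×813 + 4×453 = 5064
ΔH = Σ(broken) − Σ(formed) = (3216 + D) − (5064) = −1848 + D
Setting this equal to −1249 kJ gives D = 599 kJ/mol.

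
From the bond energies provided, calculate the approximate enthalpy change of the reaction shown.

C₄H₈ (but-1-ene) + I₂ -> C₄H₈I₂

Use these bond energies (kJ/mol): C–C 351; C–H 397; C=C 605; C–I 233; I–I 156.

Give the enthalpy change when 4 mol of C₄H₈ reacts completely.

Bonds broken (reactants):
  C–C: 2 × 351 = 702
  C–H: 8 × 397 = 3176
  C=C: 1 × 605 = 605
  I–I: 1 × 156 = 156
  Σ(broken) = 4639 kJ
Bonds formed (products):
  C–C: 3 × 351 = 1053
  C–H: 8 × 397 = 3176
  C–I: 2 × 233 = 466
  Σ(formed) = 4695 kJ
ΔH = Σ(broken) − Σ(formed) = 4639 − 4695 = −56 kJ
For 4× the reaction as written: 4 × (−56) = −224 kJ

ΔH = −224 kJ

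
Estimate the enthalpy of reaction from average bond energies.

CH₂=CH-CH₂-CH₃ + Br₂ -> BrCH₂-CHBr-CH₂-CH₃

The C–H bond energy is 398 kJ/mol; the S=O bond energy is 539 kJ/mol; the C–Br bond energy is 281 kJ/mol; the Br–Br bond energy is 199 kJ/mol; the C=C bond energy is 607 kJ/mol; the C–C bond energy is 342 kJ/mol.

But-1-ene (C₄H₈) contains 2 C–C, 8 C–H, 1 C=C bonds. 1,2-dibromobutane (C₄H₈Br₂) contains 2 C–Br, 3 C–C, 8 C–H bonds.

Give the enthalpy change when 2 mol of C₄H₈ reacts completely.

ΔH = −196 kJ

Bonds broken (reactants):
  Br–Br: 1 × 199 = 199
  C–C: 2 × 342 = 684
  C–H: 8 × 398 = 3184
  C=C: 1 × 607 = 607
  Σ(broken) = 4674 kJ
Bonds formed (products):
  C–Br: 2 × 281 = 562
  C–C: 3 × 342 = 1026
  C–H: 8 × 398 = 3184
  Σ(formed) = 4772 kJ
ΔH = Σ(broken) − Σ(formed) = 4674 − 4772 = −98 kJ
For 2× the reaction as written: 2 × (−98) = −196 kJ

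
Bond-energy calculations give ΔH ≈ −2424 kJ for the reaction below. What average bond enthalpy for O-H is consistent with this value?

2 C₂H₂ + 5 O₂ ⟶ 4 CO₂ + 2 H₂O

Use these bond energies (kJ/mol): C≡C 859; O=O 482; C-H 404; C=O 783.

Let D be the O-H bond energy.
Σ(broken) = 2×859 + 4×404 + 5×482 = 5744
Σ(formed) = 8×783 + 4×D = 6264 + 4D
ΔH = Σ(broken) − Σ(formed) = (5744) − (6264 + 4D) = −520 − 4D
Setting this equal to −2424 kJ gives 4D = 1904, so D = 476 kJ/mol.

D(O-H) ≈ 476 kJ/mol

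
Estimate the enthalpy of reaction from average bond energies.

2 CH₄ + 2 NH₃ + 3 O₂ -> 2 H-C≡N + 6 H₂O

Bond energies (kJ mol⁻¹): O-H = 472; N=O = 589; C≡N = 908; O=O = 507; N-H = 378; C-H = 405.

Bonds broken (reactants):
  C-H: 8 × 405 = 3240
  N-H: 6 × 378 = 2268
  O=O: 3 × 507 = 1521
  Σ(broken) = 7029 kJ
Bonds formed (products):
  C≡N: 2 × 908 = 1816
  C-H: 2 × 405 = 810
  O-H: 12 × 472 = 5664
  Σ(formed) = 8290 kJ
ΔH = Σ(broken) − Σ(formed) = 7029 − 8290 = −1261 kJ

ΔH ≈ −1261 kJ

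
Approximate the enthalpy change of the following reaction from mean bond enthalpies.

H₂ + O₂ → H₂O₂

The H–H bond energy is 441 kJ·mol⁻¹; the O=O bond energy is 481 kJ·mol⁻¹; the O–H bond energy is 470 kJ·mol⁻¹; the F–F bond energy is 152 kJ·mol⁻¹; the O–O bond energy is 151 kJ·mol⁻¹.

ΔH ≈ −169 kJ

Bonds broken (reactants):
  H–H: 1 × 441 = 441
  O=O: 1 × 481 = 481
  Σ(broken) = 922 kJ
Bonds formed (products):
  O–H: 2 × 470 = 940
  O–O: 1 × 151 = 151
  Σ(formed) = 1091 kJ
ΔH = Σ(broken) − Σ(formed) = 922 − 1091 = −169 kJ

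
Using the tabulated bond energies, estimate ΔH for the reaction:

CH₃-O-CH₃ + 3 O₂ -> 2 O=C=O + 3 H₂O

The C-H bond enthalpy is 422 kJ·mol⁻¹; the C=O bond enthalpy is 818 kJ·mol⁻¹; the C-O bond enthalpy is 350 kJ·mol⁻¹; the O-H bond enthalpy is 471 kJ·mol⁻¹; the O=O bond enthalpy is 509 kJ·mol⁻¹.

ΔH ≈ −1339 kJ

Bonds broken (reactants):
  C-H: 6 × 422 = 2532
  C-O: 2 × 350 = 700
  O=O: 3 × 509 = 1527
  Σ(broken) = 4759 kJ
Bonds formed (products):
  C=O: 4 × 818 = 3272
  O-H: 6 × 471 = 2826
  Σ(formed) = 6098 kJ
ΔH = Σ(broken) − Σ(formed) = 4759 − 6098 = −1339 kJ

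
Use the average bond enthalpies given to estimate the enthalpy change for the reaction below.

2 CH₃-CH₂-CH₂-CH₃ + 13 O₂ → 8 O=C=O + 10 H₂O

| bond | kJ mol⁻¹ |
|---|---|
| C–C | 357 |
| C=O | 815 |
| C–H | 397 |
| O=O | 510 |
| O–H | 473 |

Bonds broken (reactants):
  C–C: 6 × 357 = 2142
  C–H: 20 × 397 = 7940
  O=O: 13 × 510 = 6630
  Σ(broken) = 16712 kJ
Bonds formed (products):
  C=O: 16 × 815 = 13040
  O–H: 20 × 473 = 9460
  Σ(formed) = 22500 kJ
ΔH = Σ(broken) − Σ(formed) = 16712 − 22500 = −5788 kJ

ΔH ≈ −5788 kJ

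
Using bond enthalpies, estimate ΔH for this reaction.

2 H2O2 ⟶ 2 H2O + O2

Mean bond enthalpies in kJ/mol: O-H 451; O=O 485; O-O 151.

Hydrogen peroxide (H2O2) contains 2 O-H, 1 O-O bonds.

Bonds broken (reactants):
  O-H: 4 × 451 = 1804
  O-O: 2 × 151 = 302
  Σ(broken) = 2106 kJ
Bonds formed (products):
  O-H: 4 × 451 = 1804
  O=O: 1 × 485 = 485
  Σ(formed) = 2289 kJ
ΔH = Σ(broken) − Σ(formed) = 2106 − 2289 = −183 kJ

ΔH ≈ −183 kJ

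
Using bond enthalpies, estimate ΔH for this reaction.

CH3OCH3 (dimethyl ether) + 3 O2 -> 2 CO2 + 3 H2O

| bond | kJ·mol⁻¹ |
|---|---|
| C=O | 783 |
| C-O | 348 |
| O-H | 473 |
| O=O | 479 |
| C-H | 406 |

ΔH ≈ −1401 kJ

Bonds broken (reactants):
  C-H: 6 × 406 = 2436
  C-O: 2 × 348 = 696
  O=O: 3 × 479 = 1437
  Σ(broken) = 4569 kJ
Bonds formed (products):
  C=O: 4 × 783 = 3132
  O-H: 6 × 473 = 2838
  Σ(formed) = 5970 kJ
ΔH = Σ(broken) − Σ(formed) = 4569 − 5970 = −1401 kJ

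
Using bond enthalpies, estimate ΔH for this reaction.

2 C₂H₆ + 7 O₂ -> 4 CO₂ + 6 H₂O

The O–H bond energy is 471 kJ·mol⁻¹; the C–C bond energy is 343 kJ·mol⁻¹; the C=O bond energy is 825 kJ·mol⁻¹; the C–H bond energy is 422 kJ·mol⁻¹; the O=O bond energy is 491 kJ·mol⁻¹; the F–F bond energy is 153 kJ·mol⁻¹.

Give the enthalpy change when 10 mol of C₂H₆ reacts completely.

Bonds broken (reactants):
  C–C: 2 × 343 = 686
  C–H: 12 × 422 = 5064
  O=O: 7 × 491 = 3437
  Σ(broken) = 9187 kJ
Bonds formed (products):
  C=O: 8 × 825 = 6600
  O–H: 12 × 471 = 5652
  Σ(formed) = 12252 kJ
ΔH = Σ(broken) − Σ(formed) = 9187 − 12252 = −3065 kJ
For 5× the reaction as written: 5 × (−3065) = −15325 kJ

ΔH = −15325 kJ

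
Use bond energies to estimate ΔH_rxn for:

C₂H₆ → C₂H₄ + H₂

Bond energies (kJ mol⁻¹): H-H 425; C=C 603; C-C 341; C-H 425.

ΔH ≈ +163 kJ

Bonds broken (reactants):
  C-C: 1 × 341 = 341
  C-H: 6 × 425 = 2550
  Σ(broken) = 2891 kJ
Bonds formed (products):
  C-H: 4 × 425 = 1700
  C=C: 1 × 603 = 603
  H-H: 1 × 425 = 425
  Σ(formed) = 2728 kJ
ΔH = Σ(broken) − Σ(formed) = 2891 − 2728 = +163 kJ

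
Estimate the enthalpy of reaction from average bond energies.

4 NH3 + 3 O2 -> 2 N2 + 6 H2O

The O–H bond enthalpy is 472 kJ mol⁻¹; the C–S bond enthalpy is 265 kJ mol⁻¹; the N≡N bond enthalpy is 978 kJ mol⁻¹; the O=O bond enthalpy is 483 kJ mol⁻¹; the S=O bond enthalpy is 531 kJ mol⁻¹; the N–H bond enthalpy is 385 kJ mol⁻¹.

ΔH ≈ −1551 kJ

Bonds broken (reactants):
  N–H: 12 × 385 = 4620
  O=O: 3 × 483 = 1449
  Σ(broken) = 6069 kJ
Bonds formed (products):
  N≡N: 2 × 978 = 1956
  O–H: 12 × 472 = 5664
  Σ(formed) = 7620 kJ
ΔH = Σ(broken) − Σ(formed) = 6069 − 7620 = −1551 kJ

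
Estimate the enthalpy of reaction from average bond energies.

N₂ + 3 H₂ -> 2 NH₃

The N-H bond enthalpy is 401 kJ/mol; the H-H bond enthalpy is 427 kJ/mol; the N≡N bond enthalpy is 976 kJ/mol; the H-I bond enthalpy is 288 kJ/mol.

Bonds broken (reactants):
  H-H: 3 × 427 = 1281
  N≡N: 1 × 976 = 976
  Σ(broken) = 2257 kJ
Bonds formed (products):
  N-H: 6 × 401 = 2406
  Σ(formed) = 2406 kJ
ΔH = Σ(broken) − Σ(formed) = 2257 − 2406 = −149 kJ

ΔH ≈ −149 kJ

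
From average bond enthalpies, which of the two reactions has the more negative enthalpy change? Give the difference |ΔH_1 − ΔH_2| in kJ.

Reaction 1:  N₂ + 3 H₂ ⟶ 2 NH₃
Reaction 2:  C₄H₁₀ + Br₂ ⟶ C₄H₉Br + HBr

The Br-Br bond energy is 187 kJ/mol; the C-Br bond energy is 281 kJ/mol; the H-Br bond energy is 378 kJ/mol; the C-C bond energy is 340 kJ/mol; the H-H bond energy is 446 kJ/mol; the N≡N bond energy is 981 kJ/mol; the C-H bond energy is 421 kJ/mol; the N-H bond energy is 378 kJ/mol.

Reaction 2, by 102 kJ

Reaction 1:
  Bonds broken (reactants):
    H-H: 3 × 446 = 1338
    N≡N: 1 × 981 = 981
    Σ(broken) = 2319 kJ
  Bonds formed (products):
    N-H: 6 × 378 = 2268
    Σ(formed) = 2268 kJ
  ΔH_1 = 2319 − 2268 = +51 kJ
Reaction 2:
  Bonds broken (reactants):
    Br-Br: 1 × 187 = 187
    C-C: 3 × 340 = 1020
    C-H: 10 × 421 = 4210
    Σ(broken) = 5417 kJ
  Bonds formed (products):
    C-Br: 1 × 281 = 281
    C-C: 3 × 340 = 1020
    C-H: 9 × 421 = 3789
    H-Br: 1 × 378 = 378
    Σ(formed) = 5468 kJ
  ΔH_2 = 5417 − 5468 = −51 kJ
ΔH_1 − ΔH_2 = +102 kJ, so reaction 2 has the more negative ΔH; |ΔH_1 − ΔH_2| = 102 kJ.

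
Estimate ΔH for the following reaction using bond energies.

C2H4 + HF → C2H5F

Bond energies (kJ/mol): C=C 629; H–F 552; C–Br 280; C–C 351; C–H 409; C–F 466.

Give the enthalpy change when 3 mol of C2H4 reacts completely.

ΔH = −135 kJ

Bonds broken (reactants):
  C–H: 4 × 409 = 1636
  C=C: 1 × 629 = 629
  H–F: 1 × 552 = 552
  Σ(broken) = 2817 kJ
Bonds formed (products):
  C–C: 1 × 351 = 351
  C–F: 1 × 466 = 466
  C–H: 5 × 409 = 2045
  Σ(formed) = 2862 kJ
ΔH = Σ(broken) − Σ(formed) = 2817 − 2862 = −45 kJ
For 3× the reaction as written: 3 × (−45) = −135 kJ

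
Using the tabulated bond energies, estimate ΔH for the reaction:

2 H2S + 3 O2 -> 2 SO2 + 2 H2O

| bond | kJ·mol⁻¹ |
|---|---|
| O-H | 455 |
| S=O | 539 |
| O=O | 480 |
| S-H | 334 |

ΔH ≈ −1200 kJ

Bonds broken (reactants):
  O=O: 3 × 480 = 1440
  S-H: 4 × 334 = 1336
  Σ(broken) = 2776 kJ
Bonds formed (products):
  O-H: 4 × 455 = 1820
  S=O: 4 × 539 = 2156
  Σ(formed) = 3976 kJ
ΔH = Σ(broken) − Σ(formed) = 2776 − 3976 = −1200 kJ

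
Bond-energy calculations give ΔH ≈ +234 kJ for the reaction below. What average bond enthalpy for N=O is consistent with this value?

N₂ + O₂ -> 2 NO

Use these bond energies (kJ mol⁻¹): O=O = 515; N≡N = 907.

Let D be the N=O bond energy.
Σ(broken) = 1×907 + 1×515 = 1422
Σ(formed) = 2×D = 2D
ΔH = Σ(broken) − Σ(formed) = (1422) − (2D) = +1422 − 2D
Setting this equal to +234 kJ gives 2D = 1188, so D = 594 kJ/mol.

D(N=O) ≈ 594 kJ/mol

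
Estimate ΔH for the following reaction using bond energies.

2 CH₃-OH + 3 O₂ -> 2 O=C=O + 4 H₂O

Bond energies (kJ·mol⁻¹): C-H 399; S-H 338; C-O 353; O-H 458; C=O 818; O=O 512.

ΔH ≈ −1384 kJ

Bonds broken (reactants):
  C-H: 6 × 399 = 2394
  C-O: 2 × 353 = 706
  O-H: 2 × 458 = 916
  O=O: 3 × 512 = 1536
  Σ(broken) = 5552 kJ
Bonds formed (products):
  C=O: 4 × 818 = 3272
  O-H: 8 × 458 = 3664
  Σ(formed) = 6936 kJ
ΔH = Σ(broken) − Σ(formed) = 5552 − 6936 = −1384 kJ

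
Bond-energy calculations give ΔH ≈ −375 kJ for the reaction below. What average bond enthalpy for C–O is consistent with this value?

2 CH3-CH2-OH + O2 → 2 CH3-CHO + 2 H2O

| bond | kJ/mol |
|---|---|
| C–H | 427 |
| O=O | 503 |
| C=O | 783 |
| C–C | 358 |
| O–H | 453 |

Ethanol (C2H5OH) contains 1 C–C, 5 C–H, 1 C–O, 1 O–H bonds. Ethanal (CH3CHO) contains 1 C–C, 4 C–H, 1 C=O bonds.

D(C–O) ≈ 370 kJ/mol

Let D be the C–O bond energy.
Σ(broken) = 2×358 + 10×427 + 2×D + 2×453 + 1×503 = 6395 + 2D
Σ(formed) = 2×358 + 8×427 + 2×783 + 4×453 = 7510
ΔH = Σ(broken) − Σ(formed) = (6395 + 2D) − (7510) = −1115 + 2D
Setting this equal to −375 kJ gives 2D = 740, so D = 370 kJ/mol.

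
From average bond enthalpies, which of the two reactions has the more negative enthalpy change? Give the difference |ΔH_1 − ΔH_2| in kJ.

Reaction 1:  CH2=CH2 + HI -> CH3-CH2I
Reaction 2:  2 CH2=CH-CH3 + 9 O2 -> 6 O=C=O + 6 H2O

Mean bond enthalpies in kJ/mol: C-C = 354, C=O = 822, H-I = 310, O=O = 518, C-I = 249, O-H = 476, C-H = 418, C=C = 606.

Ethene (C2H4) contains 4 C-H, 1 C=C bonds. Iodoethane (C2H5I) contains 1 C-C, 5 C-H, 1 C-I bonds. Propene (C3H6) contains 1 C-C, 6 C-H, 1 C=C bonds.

Reaction 2, by 3873 kJ

Reaction 1:
  Bonds broken (reactants):
    C-H: 4 × 418 = 1672
    C=C: 1 × 606 = 606
    H-I: 1 × 310 = 310
    Σ(broken) = 2588 kJ
  Bonds formed (products):
    C-C: 1 × 354 = 354
    C-H: 5 × 418 = 2090
    C-I: 1 × 249 = 249
    Σ(formed) = 2693 kJ
  ΔH_1 = 2588 − 2693 = −105 kJ
Reaction 2:
  Bonds broken (reactants):
    C-C: 2 × 354 = 708
    C-H: 12 × 418 = 5016
    C=C: 2 × 606 = 1212
    O=O: 9 × 518 = 4662
    Σ(broken) = 11598 kJ
  Bonds formed (products):
    C=O: 12 × 822 = 9864
    O-H: 12 × 476 = 5712
    Σ(formed) = 15576 kJ
  ΔH_2 = 11598 − 15576 = −3978 kJ
ΔH_1 − ΔH_2 = +3873 kJ, so reaction 2 has the more negative ΔH; |ΔH_1 − ΔH_2| = 3873 kJ.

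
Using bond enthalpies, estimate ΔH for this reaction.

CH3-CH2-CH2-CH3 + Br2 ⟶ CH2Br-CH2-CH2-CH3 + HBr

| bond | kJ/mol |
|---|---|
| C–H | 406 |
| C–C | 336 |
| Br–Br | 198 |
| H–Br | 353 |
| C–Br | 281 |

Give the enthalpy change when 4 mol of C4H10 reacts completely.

ΔH = −120 kJ

Bonds broken (reactants):
  Br–Br: 1 × 198 = 198
  C–C: 3 × 336 = 1008
  C–H: 10 × 406 = 4060
  Σ(broken) = 5266 kJ
Bonds formed (products):
  C–Br: 1 × 281 = 281
  C–C: 3 × 336 = 1008
  C–H: 9 × 406 = 3654
  H–Br: 1 × 353 = 353
  Σ(formed) = 5296 kJ
ΔH = Σ(broken) − Σ(formed) = 5266 − 5296 = −30 kJ
For 4× the reaction as written: 4 × (−30) = −120 kJ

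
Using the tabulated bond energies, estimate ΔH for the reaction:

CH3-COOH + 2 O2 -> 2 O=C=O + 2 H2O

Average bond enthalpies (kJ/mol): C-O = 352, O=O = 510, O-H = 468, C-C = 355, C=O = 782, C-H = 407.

Bonds broken (reactants):
  C-C: 1 × 355 = 355
  C-H: 3 × 407 = 1221
  C-O: 1 × 352 = 352
  C=O: 1 × 782 = 782
  O-H: 1 × 468 = 468
  O=O: 2 × 510 = 1020
  Σ(broken) = 4198 kJ
Bonds formed (products):
  C=O: 4 × 782 = 3128
  O-H: 4 × 468 = 1872
  Σ(formed) = 5000 kJ
ΔH = Σ(broken) − Σ(formed) = 4198 − 5000 = −802 kJ

ΔH ≈ −802 kJ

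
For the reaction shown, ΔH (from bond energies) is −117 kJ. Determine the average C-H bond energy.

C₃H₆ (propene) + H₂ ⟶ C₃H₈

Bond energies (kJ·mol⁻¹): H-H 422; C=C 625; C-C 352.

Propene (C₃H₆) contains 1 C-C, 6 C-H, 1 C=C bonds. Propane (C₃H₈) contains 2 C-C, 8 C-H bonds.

Let D be the C-H bond energy.
Σ(broken) = 1×352 + 6×D + 1×625 + 1×422 = 1399 + 6D
Σ(formed) = 2×352 + 8×D = 704 + 8D
ΔH = Σ(broken) − Σ(formed) = (1399 + 6D) − (704 + 8D) = +695 − 2D
Setting this equal to −117 kJ gives 2D = 812, so D = 406 kJ/mol.

D(C-H) ≈ 406 kJ/mol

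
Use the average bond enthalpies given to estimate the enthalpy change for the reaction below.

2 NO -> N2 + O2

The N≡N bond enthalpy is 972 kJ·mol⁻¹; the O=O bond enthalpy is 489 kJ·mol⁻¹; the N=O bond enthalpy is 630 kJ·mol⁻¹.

Bonds broken (reactants):
  N=O: 2 × 630 = 1260
  Σ(broken) = 1260 kJ
Bonds formed (products):
  N≡N: 1 × 972 = 972
  O=O: 1 × 489 = 489
  Σ(formed) = 1461 kJ
ΔH = Σ(broken) − Σ(formed) = 1260 − 1461 = −201 kJ

ΔH ≈ −201 kJ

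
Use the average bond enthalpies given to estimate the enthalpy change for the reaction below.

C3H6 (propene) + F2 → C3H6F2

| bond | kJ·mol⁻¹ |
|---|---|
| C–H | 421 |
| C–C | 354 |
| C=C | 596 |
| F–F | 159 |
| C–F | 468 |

ΔH ≈ −535 kJ

Bonds broken (reactants):
  C–C: 1 × 354 = 354
  C–H: 6 × 421 = 2526
  C=C: 1 × 596 = 596
  F–F: 1 × 159 = 159
  Σ(broken) = 3635 kJ
Bonds formed (products):
  C–C: 2 × 354 = 708
  C–F: 2 × 468 = 936
  C–H: 6 × 421 = 2526
  Σ(formed) = 4170 kJ
ΔH = Σ(broken) − Σ(formed) = 3635 − 4170 = −535 kJ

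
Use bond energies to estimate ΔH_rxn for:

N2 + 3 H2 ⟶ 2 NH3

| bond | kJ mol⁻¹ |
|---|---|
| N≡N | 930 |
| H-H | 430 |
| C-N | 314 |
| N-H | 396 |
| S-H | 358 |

Bonds broken (reactants):
  H-H: 3 × 430 = 1290
  N≡N: 1 × 930 = 930
  Σ(broken) = 2220 kJ
Bonds formed (products):
  N-H: 6 × 396 = 2376
  Σ(formed) = 2376 kJ
ΔH = Σ(broken) − Σ(formed) = 2220 − 2376 = −156 kJ

ΔH ≈ −156 kJ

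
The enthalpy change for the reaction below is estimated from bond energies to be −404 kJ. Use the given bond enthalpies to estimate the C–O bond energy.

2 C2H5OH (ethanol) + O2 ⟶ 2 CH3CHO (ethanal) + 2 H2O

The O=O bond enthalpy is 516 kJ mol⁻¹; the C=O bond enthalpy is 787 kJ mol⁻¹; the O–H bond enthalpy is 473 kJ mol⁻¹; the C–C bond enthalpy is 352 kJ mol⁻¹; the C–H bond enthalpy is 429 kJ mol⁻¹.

Let D be the C–O bond energy.
Σ(broken) = 2×352 + 10×429 + 2×D + 2×473 + 1×516 = 6456 + 2D
Σ(formed) = 2×352 + 8×429 + 2×787 + 4×473 = 7602
ΔH = Σ(broken) − Σ(formed) = (6456 + 2D) − (7602) = −1146 + 2D
Setting this equal to −404 kJ gives 2D = 742, so D = 371 kJ/mol.

D(C–O) ≈ 371 kJ/mol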